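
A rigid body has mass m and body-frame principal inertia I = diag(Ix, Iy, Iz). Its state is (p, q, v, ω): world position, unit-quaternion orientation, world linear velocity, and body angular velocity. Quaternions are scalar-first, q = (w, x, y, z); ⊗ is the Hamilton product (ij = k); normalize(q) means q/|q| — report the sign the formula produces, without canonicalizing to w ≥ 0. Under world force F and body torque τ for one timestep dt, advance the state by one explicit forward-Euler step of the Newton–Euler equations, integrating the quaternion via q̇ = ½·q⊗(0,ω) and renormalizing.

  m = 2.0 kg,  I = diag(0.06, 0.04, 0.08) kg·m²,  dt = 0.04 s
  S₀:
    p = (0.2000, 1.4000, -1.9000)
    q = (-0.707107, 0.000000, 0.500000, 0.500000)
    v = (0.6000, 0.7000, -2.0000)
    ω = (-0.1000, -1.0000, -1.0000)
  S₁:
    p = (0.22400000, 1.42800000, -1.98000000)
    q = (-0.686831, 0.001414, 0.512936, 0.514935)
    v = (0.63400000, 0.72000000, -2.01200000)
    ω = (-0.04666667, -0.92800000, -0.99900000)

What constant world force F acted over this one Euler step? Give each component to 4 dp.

v₁ − v₀ = (0.03400000, 0.02000000, -0.01200000)
m·(v₁−v₀)/dt = (1.7000, 1.0000, -0.6000)

F = (1.7000, 1.0000, -0.6000)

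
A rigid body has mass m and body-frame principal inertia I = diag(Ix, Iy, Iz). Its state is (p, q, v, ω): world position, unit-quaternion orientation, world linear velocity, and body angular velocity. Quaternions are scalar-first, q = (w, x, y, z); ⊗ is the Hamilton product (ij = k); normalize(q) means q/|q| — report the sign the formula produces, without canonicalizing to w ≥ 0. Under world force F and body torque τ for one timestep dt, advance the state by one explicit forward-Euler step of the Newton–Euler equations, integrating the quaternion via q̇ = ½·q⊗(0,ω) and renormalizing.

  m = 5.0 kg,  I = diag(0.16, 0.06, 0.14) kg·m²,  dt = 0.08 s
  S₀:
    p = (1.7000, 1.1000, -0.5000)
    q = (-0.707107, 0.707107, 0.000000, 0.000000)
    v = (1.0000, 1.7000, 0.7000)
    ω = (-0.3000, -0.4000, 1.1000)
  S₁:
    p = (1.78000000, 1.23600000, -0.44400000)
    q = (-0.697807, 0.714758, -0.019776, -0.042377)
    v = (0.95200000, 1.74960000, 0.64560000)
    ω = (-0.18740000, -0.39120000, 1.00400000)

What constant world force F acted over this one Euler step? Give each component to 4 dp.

Δv = v₁−v₀ = (-0.04800000, 0.04960000, -0.05440000)
applied force F = (-3.0000, 3.1000, -3.4000)

F = (-3.0000, 3.1000, -3.4000)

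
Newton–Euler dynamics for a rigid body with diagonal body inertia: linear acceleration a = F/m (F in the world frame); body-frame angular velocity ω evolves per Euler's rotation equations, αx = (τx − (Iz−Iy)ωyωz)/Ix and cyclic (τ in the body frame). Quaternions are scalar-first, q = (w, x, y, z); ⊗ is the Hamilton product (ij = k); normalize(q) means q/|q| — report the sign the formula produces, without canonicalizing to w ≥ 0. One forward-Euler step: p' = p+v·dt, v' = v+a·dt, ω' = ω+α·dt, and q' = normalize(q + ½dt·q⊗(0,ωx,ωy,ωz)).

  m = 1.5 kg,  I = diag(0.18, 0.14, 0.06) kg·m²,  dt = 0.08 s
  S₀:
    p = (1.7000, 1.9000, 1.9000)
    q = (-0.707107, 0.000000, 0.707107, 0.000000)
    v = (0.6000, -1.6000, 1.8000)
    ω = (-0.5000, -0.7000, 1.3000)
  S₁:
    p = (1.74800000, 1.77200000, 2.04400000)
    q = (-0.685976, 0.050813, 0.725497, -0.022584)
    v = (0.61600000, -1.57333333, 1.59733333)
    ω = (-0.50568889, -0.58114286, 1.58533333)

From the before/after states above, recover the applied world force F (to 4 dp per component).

v₁ − v₀ = (0.01600000, 0.02666667, -0.20266667)
F = m·Δv/dt = (0.3000, 0.5000, -3.8000)

F = (0.3000, 0.5000, -3.8000)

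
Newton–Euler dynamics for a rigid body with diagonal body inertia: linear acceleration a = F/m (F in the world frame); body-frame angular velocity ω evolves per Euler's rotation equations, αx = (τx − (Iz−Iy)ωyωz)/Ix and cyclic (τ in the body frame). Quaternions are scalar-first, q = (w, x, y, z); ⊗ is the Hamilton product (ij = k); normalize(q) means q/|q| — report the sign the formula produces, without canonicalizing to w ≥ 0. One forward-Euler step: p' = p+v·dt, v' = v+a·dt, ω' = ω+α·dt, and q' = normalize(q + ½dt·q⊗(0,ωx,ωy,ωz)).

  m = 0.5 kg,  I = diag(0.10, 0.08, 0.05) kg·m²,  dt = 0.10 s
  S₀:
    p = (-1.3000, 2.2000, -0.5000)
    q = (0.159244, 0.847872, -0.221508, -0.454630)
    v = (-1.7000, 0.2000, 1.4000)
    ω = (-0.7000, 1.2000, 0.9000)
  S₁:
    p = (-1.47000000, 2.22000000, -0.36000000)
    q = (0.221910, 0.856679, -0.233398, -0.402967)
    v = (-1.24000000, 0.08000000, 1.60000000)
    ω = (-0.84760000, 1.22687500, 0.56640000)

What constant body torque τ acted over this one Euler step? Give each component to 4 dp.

rate change Δω = (-0.14760000, 0.02687500, -0.33360000)
gyro term ω₀×Iω₀ = (-0.0324, -0.0315, 0.0168)
I·α + gyro = (-0.1800, -0.0100, -0.1500)

τ = (-0.1800, -0.0100, -0.1500)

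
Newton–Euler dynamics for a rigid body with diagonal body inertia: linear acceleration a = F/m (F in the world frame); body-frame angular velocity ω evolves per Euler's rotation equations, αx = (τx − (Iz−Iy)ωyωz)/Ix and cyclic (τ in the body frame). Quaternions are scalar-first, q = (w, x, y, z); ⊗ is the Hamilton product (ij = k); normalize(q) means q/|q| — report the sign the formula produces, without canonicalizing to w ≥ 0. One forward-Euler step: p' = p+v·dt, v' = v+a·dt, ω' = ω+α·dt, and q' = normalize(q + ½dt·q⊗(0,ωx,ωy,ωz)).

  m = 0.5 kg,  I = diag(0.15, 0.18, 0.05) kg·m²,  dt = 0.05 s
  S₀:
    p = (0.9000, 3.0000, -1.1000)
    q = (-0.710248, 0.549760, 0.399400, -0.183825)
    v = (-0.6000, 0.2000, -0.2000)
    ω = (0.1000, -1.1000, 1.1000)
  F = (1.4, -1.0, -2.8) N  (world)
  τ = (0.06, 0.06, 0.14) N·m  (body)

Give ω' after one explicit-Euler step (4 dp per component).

(τ − ω×Iω)/I = (-0.6487, 0.2722, 2.8660)
ω' = ω + α·dt = (0.0676, -1.0864, 1.2433)

ω' = (0.0676, -1.0864, 1.2433)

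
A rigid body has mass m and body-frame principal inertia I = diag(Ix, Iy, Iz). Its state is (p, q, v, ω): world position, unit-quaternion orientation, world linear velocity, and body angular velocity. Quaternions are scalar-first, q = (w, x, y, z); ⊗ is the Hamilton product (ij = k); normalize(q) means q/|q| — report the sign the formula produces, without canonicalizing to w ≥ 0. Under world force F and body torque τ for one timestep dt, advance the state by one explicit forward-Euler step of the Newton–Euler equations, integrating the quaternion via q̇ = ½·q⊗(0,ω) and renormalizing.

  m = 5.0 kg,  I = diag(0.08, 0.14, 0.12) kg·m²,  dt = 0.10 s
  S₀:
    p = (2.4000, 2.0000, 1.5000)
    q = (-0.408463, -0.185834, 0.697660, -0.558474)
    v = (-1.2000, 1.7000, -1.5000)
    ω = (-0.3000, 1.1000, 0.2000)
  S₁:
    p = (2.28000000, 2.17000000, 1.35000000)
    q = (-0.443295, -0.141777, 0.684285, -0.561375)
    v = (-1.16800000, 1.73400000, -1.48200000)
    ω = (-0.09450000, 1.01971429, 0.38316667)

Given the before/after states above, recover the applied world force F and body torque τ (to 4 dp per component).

F = (1.6000, 1.7000, 0.9000)
τ = (0.1600, -0.1100, 0.2000)

Δv = v₁−v₀ = (0.03200000, 0.03400000, 0.01800000)
m·(v₁−v₀)/dt = (1.6000, 1.7000, 0.9000)
rate change Δω = (0.20550000, -0.08028571, 0.18316667)
ω₀×(Iω₀) = (-0.0044, 0.0024, -0.0198)
I·α + gyro = (0.1600, -0.1100, 0.2000)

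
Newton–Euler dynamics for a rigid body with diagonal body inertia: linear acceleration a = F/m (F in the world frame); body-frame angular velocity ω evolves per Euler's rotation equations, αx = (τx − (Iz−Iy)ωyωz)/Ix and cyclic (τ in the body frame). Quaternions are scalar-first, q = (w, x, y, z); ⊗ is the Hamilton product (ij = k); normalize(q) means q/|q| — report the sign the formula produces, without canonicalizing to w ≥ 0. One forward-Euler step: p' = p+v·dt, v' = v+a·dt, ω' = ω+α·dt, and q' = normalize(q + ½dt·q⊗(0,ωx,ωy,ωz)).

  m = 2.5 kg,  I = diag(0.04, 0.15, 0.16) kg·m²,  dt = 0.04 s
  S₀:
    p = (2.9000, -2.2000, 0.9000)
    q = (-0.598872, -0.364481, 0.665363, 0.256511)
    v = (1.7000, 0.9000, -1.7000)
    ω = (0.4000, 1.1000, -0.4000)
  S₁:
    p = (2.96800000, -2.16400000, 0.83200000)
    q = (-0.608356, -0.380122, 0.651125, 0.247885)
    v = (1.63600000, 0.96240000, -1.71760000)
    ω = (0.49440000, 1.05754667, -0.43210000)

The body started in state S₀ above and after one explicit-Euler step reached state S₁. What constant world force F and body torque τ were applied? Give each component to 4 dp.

F = (-4.0000, 3.9000, -1.1000)
τ = (0.0900, -0.1400, -0.0800)

rate change Δω = (0.09440000, -0.04245333, -0.03210000)
ω₀×(Iω₀) = (-0.0044, 0.0192, 0.0484)
I·α + gyro = (0.0900, -0.1400, -0.0800)
v₁ − v₀ = (-0.06400000, 0.06240000, -0.01760000)
m·(v₁−v₀)/dt = (-4.0000, 3.9000, -1.1000)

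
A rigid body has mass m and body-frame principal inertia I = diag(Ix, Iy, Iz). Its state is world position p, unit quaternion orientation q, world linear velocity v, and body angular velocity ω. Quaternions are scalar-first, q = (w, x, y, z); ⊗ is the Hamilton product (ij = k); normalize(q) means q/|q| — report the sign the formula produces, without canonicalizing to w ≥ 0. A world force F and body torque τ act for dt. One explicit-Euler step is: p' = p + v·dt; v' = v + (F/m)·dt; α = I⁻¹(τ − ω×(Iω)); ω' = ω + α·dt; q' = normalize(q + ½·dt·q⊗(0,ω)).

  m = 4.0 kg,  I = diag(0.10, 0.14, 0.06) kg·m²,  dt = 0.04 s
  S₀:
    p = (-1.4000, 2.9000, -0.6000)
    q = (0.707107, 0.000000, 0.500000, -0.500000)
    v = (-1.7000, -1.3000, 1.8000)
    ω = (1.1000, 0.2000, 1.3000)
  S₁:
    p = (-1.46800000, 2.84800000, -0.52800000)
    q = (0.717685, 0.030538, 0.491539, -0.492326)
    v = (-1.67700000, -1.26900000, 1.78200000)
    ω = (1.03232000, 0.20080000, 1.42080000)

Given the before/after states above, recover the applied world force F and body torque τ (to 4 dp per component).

v₁ − v₀ = (0.02300000, 0.03100000, -0.01800000)
m·(v₁−v₀)/dt = (2.3000, 3.1000, -1.8000)
ω₁ − ω₀ = (-0.06768000, 0.00080000, 0.12080000)
ω₀×(Iω₀) = (-0.0208, 0.0572, 0.0088)
applied torque τ = (-0.1900, 0.0600, 0.1900)

F = (2.3000, 3.1000, -1.8000)
τ = (-0.1900, 0.0600, 0.1900)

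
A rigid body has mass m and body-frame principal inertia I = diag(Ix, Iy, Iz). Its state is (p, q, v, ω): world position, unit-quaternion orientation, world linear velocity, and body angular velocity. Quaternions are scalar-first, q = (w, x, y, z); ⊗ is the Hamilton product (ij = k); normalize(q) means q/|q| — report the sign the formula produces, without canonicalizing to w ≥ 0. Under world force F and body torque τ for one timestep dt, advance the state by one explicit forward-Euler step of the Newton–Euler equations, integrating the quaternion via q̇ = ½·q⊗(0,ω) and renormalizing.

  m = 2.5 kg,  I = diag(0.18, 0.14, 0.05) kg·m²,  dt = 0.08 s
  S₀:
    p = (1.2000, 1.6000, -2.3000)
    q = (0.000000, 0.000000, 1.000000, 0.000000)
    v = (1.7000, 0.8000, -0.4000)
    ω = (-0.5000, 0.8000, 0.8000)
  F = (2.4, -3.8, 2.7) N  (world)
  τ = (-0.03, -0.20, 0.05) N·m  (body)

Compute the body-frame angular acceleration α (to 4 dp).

precession coupling ω×(Iω) = (-0.0576, -0.0520, 0.0160)
(τ − ω×Iω)/I = (0.1533, -1.0571, 0.6800)

α = (0.1533, -1.0571, 0.6800)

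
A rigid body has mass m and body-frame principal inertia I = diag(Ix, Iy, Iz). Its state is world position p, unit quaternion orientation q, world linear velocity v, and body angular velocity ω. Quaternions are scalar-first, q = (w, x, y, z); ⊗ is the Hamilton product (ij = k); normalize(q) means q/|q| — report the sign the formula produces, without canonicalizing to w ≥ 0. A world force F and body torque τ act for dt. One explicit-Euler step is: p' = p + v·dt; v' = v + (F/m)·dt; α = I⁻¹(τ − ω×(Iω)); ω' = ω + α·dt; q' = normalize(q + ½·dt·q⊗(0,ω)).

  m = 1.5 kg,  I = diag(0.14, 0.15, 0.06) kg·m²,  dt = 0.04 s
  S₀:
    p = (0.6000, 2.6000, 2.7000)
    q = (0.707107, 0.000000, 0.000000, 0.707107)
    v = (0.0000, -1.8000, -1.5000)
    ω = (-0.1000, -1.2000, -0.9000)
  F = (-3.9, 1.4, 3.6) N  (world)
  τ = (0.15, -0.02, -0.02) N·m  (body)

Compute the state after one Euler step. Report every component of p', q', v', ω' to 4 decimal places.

p' = (0.6000, 2.5280, 2.6400)
q' = (0.7195, 0.0155, -0.0184, 0.6941)
v' = (-0.1040, -1.7627, -1.4040)
ω' = (-0.0294, -1.2073, -0.9141)

a = F/m = (-2.6000, 0.9333, 2.4000)
p + v·dt = (0.6000, 2.5280, 2.6400)
v + (F/m)dt = (-0.1040, -1.7627, -1.4040)
ω×(Iω) gyroscopic = (-0.0972, 0.0072, 0.0012)
angular accel α = (1.7657, -0.1813, -0.3533)
ω' = ω + α·dt = (-0.0294, -1.2073, -0.9141)
2q̇ = q⊗(0,ω) = (0.6363963, 0.7778177, -0.9192391, -0.6363963)
q + ½dt·q⊗(0,ω), renormalized = (0.7195, 0.0155, -0.0184, 0.6941)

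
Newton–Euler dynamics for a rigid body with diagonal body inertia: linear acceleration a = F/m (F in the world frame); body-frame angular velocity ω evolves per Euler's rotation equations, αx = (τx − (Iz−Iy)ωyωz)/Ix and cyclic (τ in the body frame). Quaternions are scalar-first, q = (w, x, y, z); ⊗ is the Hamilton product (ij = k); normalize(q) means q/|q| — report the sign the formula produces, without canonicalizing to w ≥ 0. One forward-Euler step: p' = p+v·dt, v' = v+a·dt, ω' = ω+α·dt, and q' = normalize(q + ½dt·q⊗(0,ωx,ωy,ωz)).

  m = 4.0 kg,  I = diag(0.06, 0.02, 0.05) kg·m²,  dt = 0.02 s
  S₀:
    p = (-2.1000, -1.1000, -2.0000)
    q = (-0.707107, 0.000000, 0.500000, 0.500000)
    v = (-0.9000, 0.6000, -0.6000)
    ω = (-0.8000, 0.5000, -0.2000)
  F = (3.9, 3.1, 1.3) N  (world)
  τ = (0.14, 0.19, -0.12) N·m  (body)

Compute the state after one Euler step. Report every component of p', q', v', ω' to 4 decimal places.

precession coupling ω×(Iω) = (-0.0030, 0.0016, 0.0160)
angular accel α = (2.3833, 9.4200, -2.7200)
new body rate ω' = (-0.7523, 0.6884, -0.2544)
Hamilton product q⊗(0,ω) = (-0.1500000, 0.2156856, -0.7535535, 0.5414214)
q' = normalize(q + ½dt·q⊗(0,ω)) = (-0.7086, 0.0022, 0.4924, 0.5054)
linear accel F/m = (0.9750, 0.7750, 0.3250)
p' = p + v·dt = (-2.1180, -1.0880, -2.0120)
new velocity v' = (-0.8805, 0.6155, -0.5935)

p' = (-2.1180, -1.0880, -2.0120)
q' = (-0.7086, 0.0022, 0.4924, 0.5054)
v' = (-0.8805, 0.6155, -0.5935)
ω' = (-0.7523, 0.6884, -0.2544)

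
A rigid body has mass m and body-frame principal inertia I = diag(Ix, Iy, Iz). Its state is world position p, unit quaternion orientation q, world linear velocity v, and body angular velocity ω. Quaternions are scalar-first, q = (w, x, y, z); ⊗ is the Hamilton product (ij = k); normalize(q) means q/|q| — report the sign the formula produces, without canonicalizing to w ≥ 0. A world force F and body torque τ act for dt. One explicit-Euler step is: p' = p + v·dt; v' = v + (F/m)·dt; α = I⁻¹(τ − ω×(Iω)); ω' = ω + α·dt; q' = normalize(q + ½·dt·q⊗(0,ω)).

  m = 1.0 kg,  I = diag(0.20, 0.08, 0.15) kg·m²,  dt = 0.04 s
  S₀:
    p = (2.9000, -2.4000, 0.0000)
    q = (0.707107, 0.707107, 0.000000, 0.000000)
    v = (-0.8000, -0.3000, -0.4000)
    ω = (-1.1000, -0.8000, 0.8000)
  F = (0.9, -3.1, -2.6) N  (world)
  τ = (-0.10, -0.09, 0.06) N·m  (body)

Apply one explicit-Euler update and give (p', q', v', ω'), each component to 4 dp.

p' = (2.8680, -2.4120, -0.0160)
q' = (0.7223, 0.6912, -0.0226, 0.0000)
v' = (-0.7640, -0.4240, -0.5040)
ω' = (-1.1110, -0.8230, 0.8442)

gyro term ω×Iω = (-0.0448, -0.0440, -0.1056)
(τ − ω×Iω)/I = (-0.2760, -0.5750, 1.1040)
ω' = ω + α·dt = (-1.1110, -0.8230, 0.8442)
2q̇ = q⊗(0,ω) = (0.7778177, -0.7778177, -1.1313712, 0.0000000)
updated quaternion q' = (0.7223, 0.6912, -0.0226, 0.0000)
new position p' = (2.8680, -2.4120, -0.0160)
v' = v + a·dt = (-0.7640, -0.4240, -0.5040)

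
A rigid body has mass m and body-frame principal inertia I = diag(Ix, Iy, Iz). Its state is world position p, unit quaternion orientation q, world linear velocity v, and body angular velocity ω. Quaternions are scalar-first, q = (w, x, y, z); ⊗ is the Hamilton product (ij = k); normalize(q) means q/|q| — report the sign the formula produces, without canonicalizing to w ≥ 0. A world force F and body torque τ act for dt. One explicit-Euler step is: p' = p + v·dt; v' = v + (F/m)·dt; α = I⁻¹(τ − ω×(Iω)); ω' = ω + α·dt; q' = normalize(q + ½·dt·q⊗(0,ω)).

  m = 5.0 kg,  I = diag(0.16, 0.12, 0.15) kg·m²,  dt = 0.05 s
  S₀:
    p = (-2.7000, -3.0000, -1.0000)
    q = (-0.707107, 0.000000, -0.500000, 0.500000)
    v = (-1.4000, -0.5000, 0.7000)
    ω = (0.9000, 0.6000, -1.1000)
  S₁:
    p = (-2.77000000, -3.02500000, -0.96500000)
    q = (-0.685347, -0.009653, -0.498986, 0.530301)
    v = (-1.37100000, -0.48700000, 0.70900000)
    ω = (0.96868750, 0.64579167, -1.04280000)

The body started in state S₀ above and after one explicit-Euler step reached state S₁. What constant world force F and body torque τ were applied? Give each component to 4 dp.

ω₁ − ω₀ = (0.06868750, 0.04579167, 0.05720000)
applied torque τ = (0.2000, 0.1000, 0.1500)
velocity change Δv = (0.02900000, 0.01300000, 0.00900000)
F = m·Δv/dt = (2.9000, 1.3000, 0.9000)

F = (2.9000, 1.3000, 0.9000)
τ = (0.2000, 0.1000, 0.1500)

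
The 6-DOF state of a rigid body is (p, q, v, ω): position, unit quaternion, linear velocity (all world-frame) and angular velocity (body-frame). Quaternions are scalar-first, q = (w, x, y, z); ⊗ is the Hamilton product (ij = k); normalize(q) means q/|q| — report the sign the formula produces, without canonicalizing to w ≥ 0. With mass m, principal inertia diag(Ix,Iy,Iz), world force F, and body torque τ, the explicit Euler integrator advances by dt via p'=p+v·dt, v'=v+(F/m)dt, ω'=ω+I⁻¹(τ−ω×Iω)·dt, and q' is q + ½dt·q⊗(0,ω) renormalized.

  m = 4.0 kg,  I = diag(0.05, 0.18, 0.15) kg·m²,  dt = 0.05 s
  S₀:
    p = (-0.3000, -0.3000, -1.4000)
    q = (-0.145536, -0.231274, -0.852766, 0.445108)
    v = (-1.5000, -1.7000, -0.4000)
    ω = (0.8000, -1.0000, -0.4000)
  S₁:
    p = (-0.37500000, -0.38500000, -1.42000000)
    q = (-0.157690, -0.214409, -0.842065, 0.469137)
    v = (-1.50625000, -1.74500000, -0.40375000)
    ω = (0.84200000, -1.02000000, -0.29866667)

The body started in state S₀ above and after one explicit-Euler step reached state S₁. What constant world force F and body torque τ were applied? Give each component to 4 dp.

ω₁ − ω₀ = (0.04200000, -0.02000000, 0.10133333)
precession coupling = (-0.0120, 0.0320, -0.1040)
τ = I·(Δω/dt) + ω₀×(Iω₀) = (0.0300, -0.0400, 0.2000)
v₁ − v₀ = (-0.00625000, -0.04500000, -0.00375000)
m·(v₁−v₀)/dt = (-0.5000, -3.6000, -0.3000)

F = (-0.5000, -3.6000, -0.3000)
τ = (0.0300, -0.0400, 0.2000)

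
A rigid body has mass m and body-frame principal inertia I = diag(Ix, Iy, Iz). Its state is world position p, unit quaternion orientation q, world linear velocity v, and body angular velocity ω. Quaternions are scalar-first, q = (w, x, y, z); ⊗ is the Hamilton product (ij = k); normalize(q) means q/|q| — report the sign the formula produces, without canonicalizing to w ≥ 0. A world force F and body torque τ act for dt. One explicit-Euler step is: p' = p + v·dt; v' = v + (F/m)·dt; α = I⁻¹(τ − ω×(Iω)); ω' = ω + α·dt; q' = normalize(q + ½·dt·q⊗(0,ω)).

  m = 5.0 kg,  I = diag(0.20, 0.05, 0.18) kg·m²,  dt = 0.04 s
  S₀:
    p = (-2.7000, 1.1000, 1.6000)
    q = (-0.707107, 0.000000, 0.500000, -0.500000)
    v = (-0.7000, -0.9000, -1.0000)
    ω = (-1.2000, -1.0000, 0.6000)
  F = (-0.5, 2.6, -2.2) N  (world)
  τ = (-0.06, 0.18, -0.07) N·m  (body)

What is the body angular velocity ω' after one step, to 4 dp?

precession coupling ω×(Iω) = (-0.0780, -0.0144, -0.1800)
α = I⁻¹(τ − ω×Iω) = (0.0900, 3.8880, 0.6111)
new body rate ω' = (-1.1964, -0.8445, 0.6244)

ω' = (-1.1964, -0.8445, 0.6244)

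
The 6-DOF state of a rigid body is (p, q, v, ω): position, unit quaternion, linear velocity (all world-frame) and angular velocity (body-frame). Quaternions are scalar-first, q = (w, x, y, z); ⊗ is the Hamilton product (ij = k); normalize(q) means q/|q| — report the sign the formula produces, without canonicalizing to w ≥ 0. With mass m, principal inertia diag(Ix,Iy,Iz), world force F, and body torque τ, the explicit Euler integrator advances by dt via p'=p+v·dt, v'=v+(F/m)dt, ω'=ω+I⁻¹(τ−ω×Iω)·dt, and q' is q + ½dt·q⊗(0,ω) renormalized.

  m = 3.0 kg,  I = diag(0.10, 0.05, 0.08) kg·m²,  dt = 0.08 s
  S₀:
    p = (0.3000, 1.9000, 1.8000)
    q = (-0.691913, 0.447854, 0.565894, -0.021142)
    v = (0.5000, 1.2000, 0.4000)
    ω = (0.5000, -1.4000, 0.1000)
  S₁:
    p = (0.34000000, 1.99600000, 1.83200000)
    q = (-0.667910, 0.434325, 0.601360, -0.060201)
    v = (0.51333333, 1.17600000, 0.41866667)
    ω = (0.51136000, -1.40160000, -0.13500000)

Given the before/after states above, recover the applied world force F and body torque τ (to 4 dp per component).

Δω = ω₁−ω₀ = (0.01136000, -0.00160000, -0.23500000)
precession coupling = (-0.0042, 0.0010, 0.0350)
applied torque τ = (0.0100, 0.0000, -0.2000)
velocity change Δv = (0.01333333, -0.02400000, 0.01866667)
applied force F = (0.5000, -0.9000, 0.7000)

F = (0.5000, -0.9000, 0.7000)
τ = (0.0100, 0.0000, -0.2000)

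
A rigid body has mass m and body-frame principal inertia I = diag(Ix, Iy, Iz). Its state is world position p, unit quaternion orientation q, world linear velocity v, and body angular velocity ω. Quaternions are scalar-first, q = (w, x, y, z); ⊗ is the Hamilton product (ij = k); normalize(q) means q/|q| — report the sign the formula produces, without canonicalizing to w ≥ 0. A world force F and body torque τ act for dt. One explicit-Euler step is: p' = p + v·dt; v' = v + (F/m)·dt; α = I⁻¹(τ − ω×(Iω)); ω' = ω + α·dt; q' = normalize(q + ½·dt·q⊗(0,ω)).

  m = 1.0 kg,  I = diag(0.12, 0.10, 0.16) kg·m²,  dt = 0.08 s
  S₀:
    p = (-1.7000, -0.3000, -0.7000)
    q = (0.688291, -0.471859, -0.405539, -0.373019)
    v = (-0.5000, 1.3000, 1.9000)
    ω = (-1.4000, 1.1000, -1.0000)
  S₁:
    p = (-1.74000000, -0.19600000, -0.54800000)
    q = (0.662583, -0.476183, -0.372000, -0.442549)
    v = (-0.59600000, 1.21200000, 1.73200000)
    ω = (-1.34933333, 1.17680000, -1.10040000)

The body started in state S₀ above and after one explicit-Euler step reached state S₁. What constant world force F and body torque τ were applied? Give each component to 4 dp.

F = (-1.2000, -1.1000, -2.1000)
τ = (0.0100, 0.0400, -0.1700)

Δv = v₁−v₀ = (-0.09600000, -0.08800000, -0.16800000)
applied force F = (-1.2000, -1.1000, -2.1000)
rate change Δω = (0.05066667, 0.07680000, -0.10040000)
τ = I·(Δω/dt) + ω₀×(Iω₀) = (0.0100, 0.0400, -0.1700)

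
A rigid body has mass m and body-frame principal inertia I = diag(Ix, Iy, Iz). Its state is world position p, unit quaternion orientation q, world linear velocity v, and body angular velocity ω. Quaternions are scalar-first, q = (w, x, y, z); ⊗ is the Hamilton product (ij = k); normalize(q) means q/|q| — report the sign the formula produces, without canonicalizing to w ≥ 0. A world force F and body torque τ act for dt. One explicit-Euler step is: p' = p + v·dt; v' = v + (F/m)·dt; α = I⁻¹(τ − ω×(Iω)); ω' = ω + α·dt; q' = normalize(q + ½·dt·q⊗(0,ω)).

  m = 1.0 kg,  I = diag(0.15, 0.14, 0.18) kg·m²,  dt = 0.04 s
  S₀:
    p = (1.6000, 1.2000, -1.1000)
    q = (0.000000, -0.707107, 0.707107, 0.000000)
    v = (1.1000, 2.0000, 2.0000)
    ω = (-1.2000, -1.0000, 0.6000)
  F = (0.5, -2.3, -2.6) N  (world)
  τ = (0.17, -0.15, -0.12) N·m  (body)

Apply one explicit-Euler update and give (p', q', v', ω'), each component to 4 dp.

angular accel α = (1.2933, -1.2257, -0.6000)
ω + α·dt = (-1.1483, -1.0490, 0.5760)
Hamilton product q⊗(0,ω) = (-0.1414214, 0.4242642, 0.4242642, 1.5556354)
q' = normalize(q + ½dt·q⊗(0,ω)) = (-0.0028, -0.6982, 0.7152, 0.0311)
a = F/m = (0.5000, -2.3000, -2.6000)
p' = p + v·dt = (1.6440, 1.2800, -1.0200)
v + (F/m)dt = (1.1200, 1.9080, 1.8960)

p' = (1.6440, 1.2800, -1.0200)
q' = (-0.0028, -0.6982, 0.7152, 0.0311)
v' = (1.1200, 1.9080, 1.8960)
ω' = (-1.1483, -1.0490, 0.5760)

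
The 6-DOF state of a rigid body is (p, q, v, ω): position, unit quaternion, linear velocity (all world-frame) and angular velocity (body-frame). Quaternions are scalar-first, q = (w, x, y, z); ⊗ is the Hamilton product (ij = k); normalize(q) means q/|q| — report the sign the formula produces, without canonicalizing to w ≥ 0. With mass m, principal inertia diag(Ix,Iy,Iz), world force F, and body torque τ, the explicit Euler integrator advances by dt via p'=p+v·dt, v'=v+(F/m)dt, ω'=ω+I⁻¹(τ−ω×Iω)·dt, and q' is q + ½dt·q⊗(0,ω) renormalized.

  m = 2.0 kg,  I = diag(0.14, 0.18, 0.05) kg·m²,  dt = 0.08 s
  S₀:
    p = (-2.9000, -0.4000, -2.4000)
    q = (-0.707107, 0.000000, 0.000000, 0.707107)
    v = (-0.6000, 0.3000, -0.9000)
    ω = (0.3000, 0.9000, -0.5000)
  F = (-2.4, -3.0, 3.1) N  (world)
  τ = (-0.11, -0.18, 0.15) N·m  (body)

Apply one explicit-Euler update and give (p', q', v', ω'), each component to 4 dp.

p' = (-2.9480, -0.3760, -2.4720)
q' = (-0.6923, -0.0339, -0.0170, 0.7206)
v' = (-0.6960, 0.1800, -0.7760)
ω' = (0.2037, 0.8260, -0.2773)

a = F/m = (-1.2000, -1.5000, 1.5500)
new position p' = (-2.9480, -0.3760, -2.4720)
v + (F/m)dt = (-0.6960, 0.1800, -0.7760)
precession coupling ω×(Iω) = (0.0585, -0.0135, 0.0108)
(τ − ω×Iω)/I = (-1.2036, -0.9250, 2.7840)
ω' = ω + α·dt = (0.2037, 0.8260, -0.2773)
q⊗(0,ω) = (0.3535535, -0.8485284, -0.4242642, 0.3535535)
q' = normalize(q + ½dt·q⊗(0,ω)) = (-0.6923, -0.0339, -0.0170, 0.7206)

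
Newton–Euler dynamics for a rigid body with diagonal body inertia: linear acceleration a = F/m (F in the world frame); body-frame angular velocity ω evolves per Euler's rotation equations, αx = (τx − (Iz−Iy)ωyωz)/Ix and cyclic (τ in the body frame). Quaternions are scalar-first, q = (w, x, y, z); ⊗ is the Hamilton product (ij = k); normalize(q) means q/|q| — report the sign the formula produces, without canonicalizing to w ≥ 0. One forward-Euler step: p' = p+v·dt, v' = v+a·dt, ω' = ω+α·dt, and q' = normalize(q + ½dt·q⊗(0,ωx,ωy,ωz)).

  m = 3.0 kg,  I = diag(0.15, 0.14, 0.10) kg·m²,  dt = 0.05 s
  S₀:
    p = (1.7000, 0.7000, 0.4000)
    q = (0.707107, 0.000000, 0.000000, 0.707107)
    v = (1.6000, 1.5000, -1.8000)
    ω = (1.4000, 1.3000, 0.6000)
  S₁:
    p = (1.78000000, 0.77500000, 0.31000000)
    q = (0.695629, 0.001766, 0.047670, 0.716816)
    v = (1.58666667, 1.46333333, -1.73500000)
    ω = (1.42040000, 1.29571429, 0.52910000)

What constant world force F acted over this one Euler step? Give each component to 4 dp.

v₁ − v₀ = (-0.01333333, -0.03666667, 0.06500000)
applied force F = (-0.8000, -2.2000, 3.9000)

F = (-0.8000, -2.2000, 3.9000)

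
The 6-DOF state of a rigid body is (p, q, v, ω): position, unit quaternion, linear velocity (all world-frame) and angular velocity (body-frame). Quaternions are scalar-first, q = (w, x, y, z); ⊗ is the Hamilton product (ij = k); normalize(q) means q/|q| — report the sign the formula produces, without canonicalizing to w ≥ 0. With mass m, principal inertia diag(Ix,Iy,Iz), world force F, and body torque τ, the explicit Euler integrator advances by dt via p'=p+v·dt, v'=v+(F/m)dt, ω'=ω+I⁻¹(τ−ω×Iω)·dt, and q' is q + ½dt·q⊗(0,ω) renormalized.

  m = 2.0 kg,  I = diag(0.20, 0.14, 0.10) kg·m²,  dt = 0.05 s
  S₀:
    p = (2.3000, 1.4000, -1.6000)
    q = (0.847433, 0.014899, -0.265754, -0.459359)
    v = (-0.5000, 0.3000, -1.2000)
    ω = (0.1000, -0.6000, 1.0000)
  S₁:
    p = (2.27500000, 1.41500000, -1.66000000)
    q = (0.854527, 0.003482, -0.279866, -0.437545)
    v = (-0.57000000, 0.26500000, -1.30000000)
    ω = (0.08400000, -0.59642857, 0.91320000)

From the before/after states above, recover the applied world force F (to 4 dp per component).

v₁ − v₀ = (-0.07000000, -0.03500000, -0.10000000)
F = m·Δv/dt = (-2.8000, -1.4000, -4.0000)

F = (-2.8000, -1.4000, -4.0000)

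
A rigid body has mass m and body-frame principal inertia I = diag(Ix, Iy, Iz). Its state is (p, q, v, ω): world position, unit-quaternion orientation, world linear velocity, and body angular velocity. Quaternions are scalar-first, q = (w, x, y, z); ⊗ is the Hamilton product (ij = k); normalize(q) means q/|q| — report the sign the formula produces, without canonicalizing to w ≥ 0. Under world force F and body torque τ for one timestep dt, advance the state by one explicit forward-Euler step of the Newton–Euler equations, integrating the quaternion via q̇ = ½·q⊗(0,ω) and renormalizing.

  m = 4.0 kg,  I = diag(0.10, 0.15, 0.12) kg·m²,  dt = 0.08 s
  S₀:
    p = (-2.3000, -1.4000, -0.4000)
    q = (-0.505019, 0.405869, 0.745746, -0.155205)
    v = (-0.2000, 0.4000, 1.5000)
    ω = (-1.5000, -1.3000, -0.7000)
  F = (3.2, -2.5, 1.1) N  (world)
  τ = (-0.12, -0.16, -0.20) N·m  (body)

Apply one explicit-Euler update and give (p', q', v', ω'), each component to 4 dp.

α = I⁻¹(τ − ω×Iω) = (-0.9270, -0.9267, -2.4792)
new body rate ω' = (-1.5742, -1.3741, -0.8983)
q⊗(0,ω) = (1.4696298, 0.0337398, 1.1734405, 0.9445026)
q' = normalize(q + ½dt·q⊗(0,ω)) = (-0.4447, 0.4058, 0.7899, -0.1170)
linear accel F/m = (0.8000, -0.6250, 0.2750)
p + v·dt = (-2.3160, -1.3680, -0.2800)
v + (F/m)dt = (-0.1360, 0.3500, 1.5220)

p' = (-2.3160, -1.3680, -0.2800)
q' = (-0.4447, 0.4058, 0.7899, -0.1170)
v' = (-0.1360, 0.3500, 1.5220)
ω' = (-1.5742, -1.3741, -0.8983)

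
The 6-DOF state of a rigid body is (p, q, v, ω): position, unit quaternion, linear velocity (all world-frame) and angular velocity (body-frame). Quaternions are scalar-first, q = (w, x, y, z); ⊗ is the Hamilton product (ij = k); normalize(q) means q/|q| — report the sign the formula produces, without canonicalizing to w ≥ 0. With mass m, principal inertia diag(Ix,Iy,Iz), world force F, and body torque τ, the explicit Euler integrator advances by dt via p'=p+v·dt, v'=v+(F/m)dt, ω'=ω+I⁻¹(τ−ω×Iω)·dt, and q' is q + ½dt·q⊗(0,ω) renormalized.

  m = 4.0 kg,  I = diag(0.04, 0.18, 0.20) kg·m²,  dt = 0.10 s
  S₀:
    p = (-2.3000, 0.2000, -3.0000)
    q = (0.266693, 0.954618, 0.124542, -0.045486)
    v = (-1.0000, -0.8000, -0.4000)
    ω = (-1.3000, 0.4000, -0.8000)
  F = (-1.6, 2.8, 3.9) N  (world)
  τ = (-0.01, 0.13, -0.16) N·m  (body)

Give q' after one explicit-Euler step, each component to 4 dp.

q' = (0.3234, 0.9303, 0.1705, -0.0289)

2q̇ = q⊗(0,ω) = (1.1547978, -0.4281401, 0.9295034, 0.3303974)
updated quaternion q' = (0.3234, 0.9303, 0.1705, -0.0289)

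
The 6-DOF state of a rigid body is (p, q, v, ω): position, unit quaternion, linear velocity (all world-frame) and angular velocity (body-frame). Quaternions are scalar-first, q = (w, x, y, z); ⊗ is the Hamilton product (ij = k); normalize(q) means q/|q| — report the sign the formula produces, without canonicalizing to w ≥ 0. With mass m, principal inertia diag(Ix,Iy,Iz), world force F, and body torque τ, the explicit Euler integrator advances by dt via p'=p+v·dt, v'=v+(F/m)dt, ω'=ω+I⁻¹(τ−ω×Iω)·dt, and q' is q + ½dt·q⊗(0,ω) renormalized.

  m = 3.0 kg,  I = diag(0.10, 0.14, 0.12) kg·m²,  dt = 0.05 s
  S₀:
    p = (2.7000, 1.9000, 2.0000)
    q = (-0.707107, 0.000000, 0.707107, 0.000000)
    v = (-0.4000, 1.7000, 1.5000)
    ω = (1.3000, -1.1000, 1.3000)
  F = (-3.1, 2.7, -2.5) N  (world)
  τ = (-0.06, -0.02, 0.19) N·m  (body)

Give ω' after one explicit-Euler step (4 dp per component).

(τ − ω×Iω)/I = (-0.8860, 0.0986, 2.0600)
ω + α·dt = (1.2557, -1.0951, 1.4030)

ω' = (1.2557, -1.0951, 1.4030)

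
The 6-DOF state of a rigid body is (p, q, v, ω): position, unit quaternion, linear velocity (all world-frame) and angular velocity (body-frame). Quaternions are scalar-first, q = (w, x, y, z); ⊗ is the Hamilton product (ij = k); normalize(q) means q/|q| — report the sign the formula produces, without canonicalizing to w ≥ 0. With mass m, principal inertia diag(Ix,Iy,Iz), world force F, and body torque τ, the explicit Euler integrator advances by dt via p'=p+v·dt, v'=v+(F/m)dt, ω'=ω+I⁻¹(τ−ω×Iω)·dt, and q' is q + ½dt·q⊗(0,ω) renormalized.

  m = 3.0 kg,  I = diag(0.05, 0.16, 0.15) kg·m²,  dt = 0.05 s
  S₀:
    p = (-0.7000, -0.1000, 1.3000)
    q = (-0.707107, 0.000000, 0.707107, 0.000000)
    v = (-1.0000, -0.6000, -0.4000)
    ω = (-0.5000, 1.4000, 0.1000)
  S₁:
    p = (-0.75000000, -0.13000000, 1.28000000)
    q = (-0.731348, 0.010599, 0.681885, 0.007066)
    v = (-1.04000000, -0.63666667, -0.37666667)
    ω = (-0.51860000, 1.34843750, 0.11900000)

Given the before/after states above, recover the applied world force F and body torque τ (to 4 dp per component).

F = (-2.4000, -2.2000, 1.4000)
τ = (-0.0200, -0.1600, -0.0200)

rate change Δω = (-0.01860000, -0.05156250, 0.01900000)
ω₀×(Iω₀) = (-0.0014, 0.0050, -0.0770)
τ = I·(Δω/dt) + ω₀×(Iω₀) = (-0.0200, -0.1600, -0.0200)
velocity change Δv = (-0.04000000, -0.03666667, 0.02333333)
F = m·Δv/dt = (-2.4000, -2.2000, 1.4000)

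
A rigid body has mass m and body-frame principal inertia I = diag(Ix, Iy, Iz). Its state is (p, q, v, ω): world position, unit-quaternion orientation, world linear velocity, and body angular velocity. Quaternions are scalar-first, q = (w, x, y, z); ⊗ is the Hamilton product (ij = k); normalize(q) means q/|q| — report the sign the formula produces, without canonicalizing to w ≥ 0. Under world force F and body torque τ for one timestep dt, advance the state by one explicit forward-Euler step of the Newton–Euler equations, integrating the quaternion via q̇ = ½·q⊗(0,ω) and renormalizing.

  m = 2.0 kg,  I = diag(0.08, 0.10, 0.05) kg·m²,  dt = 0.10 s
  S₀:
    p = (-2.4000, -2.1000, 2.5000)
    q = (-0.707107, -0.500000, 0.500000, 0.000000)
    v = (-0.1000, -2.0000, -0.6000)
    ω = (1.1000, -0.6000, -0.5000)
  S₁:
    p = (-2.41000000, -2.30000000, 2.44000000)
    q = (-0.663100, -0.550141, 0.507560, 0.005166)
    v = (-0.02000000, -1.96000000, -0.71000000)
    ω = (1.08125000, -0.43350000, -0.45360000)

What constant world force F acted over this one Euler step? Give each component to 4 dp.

F = (1.6000, 0.8000, -2.2000)

Δv = v₁−v₀ = (0.08000000, 0.04000000, -0.11000000)
m·(v₁−v₀)/dt = (1.6000, 0.8000, -2.2000)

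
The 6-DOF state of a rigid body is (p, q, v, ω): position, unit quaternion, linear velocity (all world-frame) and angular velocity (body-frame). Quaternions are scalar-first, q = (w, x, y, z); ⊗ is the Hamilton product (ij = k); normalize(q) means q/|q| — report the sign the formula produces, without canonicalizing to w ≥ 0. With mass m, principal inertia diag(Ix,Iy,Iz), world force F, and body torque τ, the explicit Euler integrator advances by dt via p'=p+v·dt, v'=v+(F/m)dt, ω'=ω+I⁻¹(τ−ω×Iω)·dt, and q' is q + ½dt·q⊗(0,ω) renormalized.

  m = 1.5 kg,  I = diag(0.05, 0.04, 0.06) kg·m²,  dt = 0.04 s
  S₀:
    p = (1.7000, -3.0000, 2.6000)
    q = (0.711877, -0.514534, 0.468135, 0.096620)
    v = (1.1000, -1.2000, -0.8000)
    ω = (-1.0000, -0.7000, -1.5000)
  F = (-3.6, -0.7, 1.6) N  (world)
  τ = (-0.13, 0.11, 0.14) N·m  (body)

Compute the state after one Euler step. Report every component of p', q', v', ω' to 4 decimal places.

linear accel F/m = (-2.4000, -0.4667, 1.0667)
p + v·dt = (1.7440, -3.0480, 2.5680)
v + (F/m)dt = (1.0040, -1.2187, -0.7573)
precession coupling ω×(Iω) = (0.0210, -0.0150, -0.0070)
(τ − ω×Iω)/I = (-3.0200, 3.1250, 2.4500)
new body rate ω' = (-1.1208, -0.5750, -1.4020)
q⊗(0,ω) = (-0.0419095, -1.3464455, -1.3667349, -0.2395067)
updated quaternion q' = (0.7105, -0.5411, 0.4405, 0.0918)

p' = (1.7440, -3.0480, 2.5680)
q' = (0.7105, -0.5411, 0.4405, 0.0918)
v' = (1.0040, -1.2187, -0.7573)
ω' = (-1.1208, -0.5750, -1.4020)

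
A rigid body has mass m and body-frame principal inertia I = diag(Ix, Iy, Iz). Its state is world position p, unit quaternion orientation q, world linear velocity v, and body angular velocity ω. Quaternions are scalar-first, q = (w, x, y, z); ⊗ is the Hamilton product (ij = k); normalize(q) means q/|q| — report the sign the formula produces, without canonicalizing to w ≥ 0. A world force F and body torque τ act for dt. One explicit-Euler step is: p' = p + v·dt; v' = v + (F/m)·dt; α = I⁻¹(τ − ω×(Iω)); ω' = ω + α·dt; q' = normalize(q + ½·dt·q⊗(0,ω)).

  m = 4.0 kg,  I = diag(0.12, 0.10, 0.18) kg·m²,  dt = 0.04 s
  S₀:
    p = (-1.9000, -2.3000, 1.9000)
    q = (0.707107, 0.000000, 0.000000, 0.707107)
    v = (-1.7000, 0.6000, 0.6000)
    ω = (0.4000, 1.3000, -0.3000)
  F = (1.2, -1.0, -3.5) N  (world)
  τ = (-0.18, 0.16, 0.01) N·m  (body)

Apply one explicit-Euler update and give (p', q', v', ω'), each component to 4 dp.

p' = (-1.9680, -2.2760, 1.9240)
q' = (0.7111, -0.0127, 0.0240, 0.7026)
v' = (-1.6880, 0.5900, 0.5650)
ω' = (0.3504, 1.3611, -0.2955)

precession coupling ω×(Iω) = (-0.0312, 0.0072, -0.0104)
angular accel α = (-1.2400, 1.5280, 0.1133)
ω + α·dt = (0.3504, 1.3611, -0.2955)
q⊗(0,ω) = (0.2121321, -0.6363963, 1.2020819, -0.2121321)
q + ½dt·q⊗(0,ω), renormalized = (0.7111, -0.0127, 0.0240, 0.7026)
a = (0.3000, -0.2500, -0.8750)
p + v·dt = (-1.9680, -2.2760, 1.9240)
new velocity v' = (-1.6880, 0.5900, 0.5650)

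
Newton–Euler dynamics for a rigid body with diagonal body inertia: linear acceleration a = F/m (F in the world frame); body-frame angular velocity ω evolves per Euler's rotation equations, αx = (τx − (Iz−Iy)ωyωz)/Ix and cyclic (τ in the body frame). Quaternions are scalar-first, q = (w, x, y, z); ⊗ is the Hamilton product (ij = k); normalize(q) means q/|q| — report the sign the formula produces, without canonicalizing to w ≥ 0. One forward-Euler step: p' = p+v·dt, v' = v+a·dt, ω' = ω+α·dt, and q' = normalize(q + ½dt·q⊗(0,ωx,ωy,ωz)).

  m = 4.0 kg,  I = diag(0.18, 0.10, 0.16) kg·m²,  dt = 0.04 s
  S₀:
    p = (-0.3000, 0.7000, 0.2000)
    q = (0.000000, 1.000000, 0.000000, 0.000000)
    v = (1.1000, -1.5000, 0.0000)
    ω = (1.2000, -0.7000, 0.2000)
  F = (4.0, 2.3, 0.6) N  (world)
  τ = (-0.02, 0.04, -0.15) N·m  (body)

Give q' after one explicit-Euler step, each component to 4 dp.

2q̇ = q⊗(0,ω) = (-1.2000000, 0.0000000, -0.2000000, -0.7000000)
q + ½dt·q⊗(0,ω), renormalized = (-0.0240, 0.9996, -0.0040, -0.0140)

q' = (-0.0240, 0.9996, -0.0040, -0.0140)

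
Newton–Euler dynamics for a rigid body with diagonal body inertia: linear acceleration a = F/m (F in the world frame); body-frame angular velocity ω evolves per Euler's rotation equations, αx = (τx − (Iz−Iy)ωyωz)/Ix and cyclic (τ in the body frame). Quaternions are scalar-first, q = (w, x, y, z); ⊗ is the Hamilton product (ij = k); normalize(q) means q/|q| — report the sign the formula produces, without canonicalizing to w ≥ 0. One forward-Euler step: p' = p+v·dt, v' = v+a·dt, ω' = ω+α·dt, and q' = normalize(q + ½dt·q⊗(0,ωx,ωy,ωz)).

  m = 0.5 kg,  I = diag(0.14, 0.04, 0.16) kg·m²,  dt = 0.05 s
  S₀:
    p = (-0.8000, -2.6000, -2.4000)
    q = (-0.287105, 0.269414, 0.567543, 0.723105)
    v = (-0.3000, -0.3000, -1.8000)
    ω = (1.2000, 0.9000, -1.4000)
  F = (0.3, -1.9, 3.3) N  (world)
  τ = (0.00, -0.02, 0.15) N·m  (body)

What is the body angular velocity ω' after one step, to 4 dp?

precession coupling ω×(Iω) = (-0.1512, 0.0336, -0.1080)
angular accel α = (1.0800, -1.3400, 1.6125)
new body rate ω' = (1.2540, 0.8330, -1.3194)

ω' = (1.2540, 0.8330, -1.3194)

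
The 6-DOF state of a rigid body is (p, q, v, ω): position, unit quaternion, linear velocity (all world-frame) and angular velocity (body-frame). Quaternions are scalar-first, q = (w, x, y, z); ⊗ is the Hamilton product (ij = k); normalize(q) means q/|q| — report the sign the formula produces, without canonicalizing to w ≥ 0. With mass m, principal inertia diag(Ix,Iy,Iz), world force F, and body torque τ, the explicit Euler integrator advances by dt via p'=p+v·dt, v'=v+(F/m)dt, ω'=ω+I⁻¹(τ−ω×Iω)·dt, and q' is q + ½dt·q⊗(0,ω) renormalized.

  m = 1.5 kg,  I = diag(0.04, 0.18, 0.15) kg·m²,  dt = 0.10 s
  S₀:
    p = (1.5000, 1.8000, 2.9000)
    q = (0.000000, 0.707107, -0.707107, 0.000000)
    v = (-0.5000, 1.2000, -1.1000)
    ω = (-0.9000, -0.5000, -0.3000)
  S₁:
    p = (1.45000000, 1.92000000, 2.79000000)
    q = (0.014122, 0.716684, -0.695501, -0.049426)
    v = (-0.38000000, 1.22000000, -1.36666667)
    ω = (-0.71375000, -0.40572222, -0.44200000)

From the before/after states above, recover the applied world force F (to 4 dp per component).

F = (1.8000, 0.3000, -4.0000)

v₁ − v₀ = (0.12000000, 0.02000000, -0.26666667)
applied force F = (1.8000, 0.3000, -4.0000)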